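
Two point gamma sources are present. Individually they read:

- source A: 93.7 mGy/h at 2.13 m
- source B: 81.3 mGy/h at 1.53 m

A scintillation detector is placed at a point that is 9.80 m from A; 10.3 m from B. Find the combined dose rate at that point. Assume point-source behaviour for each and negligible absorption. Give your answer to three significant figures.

6.22 mGy/h

Each source contributes Iᵢ·(dᵢ/rᵢ)²; contributions add.
A: 93.7 × (2.13/9.80)² = 4.426 mGy/h
B: 81.3 × (1.53/10.3)² = 1.794 mGy/h
Total = 4.426 + 1.794 = 6.220 mGy/h.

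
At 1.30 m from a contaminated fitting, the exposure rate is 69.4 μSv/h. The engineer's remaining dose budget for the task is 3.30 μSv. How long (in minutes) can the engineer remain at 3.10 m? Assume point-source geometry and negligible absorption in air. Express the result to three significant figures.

By the inverse-square law, rate at 3.10 m:
(1.30/3.10)² = 0.1759, so 69.4 × 0.1759 = 12.21 μSv/h.
Stay time = 3.30 μSv ÷ 12.21 μSv/h = 0.2703 h = 16.22 min.

16.2 min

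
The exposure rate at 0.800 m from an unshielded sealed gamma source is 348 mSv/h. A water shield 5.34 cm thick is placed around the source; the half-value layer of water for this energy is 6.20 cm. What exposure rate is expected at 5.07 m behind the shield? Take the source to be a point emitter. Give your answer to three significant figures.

Distance alone: 348 × (0.800/5.07)² = 348 × 0.02490 = 8.665 mSv/h.
Shield: 5.34/6.20 = 0.8613 half-value layers → attenuation 2^(−0.8613) = 0.5505.
Combined: 8.665 × 0.5505 = 4.770 mSv/h.

4.77 mSv/h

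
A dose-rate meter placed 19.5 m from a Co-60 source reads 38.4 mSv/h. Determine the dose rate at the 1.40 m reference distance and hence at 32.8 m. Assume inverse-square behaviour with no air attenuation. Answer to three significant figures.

7450 mSv/h; 13.6 mSv/h

Intensity scales as (d₁/d₂)², so
At 1.40 m: (19.5/1.40)² = 194.0, so 38.4 × 194.0 = 7450 mSv/h
At 32.8 m: 7450 × (1.40/32.8)² = 7450 × 0.001822 = 13.57 mSv/h.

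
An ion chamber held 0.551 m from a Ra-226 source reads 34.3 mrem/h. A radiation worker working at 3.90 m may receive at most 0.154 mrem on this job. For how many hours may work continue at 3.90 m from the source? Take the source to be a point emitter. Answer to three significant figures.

Applying the 1/r² law, rate at 3.90 m:
34.3 × (0.551/3.90)² = 34.3 × 0.01996 = 0.6846 mrem/h.
Stay time = 0.154 mrem ÷ 0.6846 mrem/h = 0.2249 h.

0.225 h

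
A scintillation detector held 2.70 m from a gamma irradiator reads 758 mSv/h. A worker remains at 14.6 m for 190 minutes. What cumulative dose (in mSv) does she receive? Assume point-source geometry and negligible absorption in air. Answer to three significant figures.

Applying the 1/r² law, rate at 14.6 m:
758 × (2.70/14.6)² = 758 × 0.03420 = 25.92 mSv/h.
Dose = rate × time = 25.92 mSv/h × 3.167 h = 82.09 mSv.

82.1 mSv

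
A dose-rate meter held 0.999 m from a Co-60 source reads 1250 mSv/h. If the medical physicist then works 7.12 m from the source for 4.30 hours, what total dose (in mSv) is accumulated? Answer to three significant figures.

Applying the 1/r² law, rate at 7.12 m:
1250 × (0.999/7.12)² = 1250 × 0.01969 = 24.61 mSv/h.
Dose = rate × time = 24.61 mSv/h × 4.300 h = 105.8 mSv.

106 mSv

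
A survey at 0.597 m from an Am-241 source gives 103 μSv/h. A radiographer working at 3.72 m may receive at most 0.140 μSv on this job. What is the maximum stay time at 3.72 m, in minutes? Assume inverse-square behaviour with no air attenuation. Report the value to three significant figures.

Applying the 1/r² law, rate at 3.72 m:
103 × (0.597/3.72)² = 103 × 0.02576 = 2.653 μSv/h.
Stay time = 0.140 μSv ÷ 2.653 μSv/h = 0.05277 h = 3.166 min.

3.17 min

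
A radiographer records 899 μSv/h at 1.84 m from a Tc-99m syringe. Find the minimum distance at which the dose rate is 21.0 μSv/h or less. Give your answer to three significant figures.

12.0 m

By the inverse-square law, d₂ = d₁·√(I₁/I₂).
I₁/I₂ = 899/21.0 = 42.81, so d₂ = 1.84 × √42.81 = 12.04 m.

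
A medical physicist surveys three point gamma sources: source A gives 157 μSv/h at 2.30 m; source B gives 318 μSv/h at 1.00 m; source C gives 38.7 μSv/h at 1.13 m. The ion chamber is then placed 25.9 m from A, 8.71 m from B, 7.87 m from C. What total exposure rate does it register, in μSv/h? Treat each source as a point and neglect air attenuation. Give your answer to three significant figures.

6.23 μSv/h

Each source contributes Iᵢ·(dᵢ/rᵢ)²; contributions add.
A: 157 × (2.30/25.9)² = 1.238 μSv/h
B: 318 × (1.00/8.71)² = 4.192 μSv/h
C: 38.7 × (1.13/7.87)² = 0.7978 μSv/h
Total = 1.238 + 4.192 + 0.7978 = 6.228 μSv/h.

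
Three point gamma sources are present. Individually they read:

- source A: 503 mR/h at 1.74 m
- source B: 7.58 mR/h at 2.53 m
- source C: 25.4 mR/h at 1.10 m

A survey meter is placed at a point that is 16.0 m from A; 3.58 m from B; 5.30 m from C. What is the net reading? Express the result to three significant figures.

By superposition, sum each source's inverse-square contribution:
A: 503 × (1.74/16.0)² = 5.949 mR/h
B: 7.58 × (2.53/3.58)² = 3.786 mR/h
C: 25.4 × (1.10/5.30)² = 1.094 mR/h
Total = 5.949 + 3.786 + 1.094 = 10.83 mR/h.

10.8 mR/h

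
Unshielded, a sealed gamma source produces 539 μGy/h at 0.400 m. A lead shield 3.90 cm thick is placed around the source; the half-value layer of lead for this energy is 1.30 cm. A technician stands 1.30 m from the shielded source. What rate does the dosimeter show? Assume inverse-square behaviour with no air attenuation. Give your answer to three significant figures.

6.38 μGy/h

Distance alone: 539 × (0.400/1.30)² = 539 × 0.09467 = 51.03 μGy/h.
Shield: 3.90/1.30 = 3.000 half-value layers → attenuation 2^(−3.000) = 0.1250.
Combined: 51.03 × 0.1250 = 6.379 μGy/h.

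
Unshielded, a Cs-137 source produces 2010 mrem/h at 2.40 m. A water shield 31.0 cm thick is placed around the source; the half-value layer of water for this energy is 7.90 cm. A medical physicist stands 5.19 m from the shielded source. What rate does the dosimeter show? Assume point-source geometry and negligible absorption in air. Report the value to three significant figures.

Distance alone: (2.40/5.19)² = 0.2138, so 2010 × 0.2138 = 429.7 mrem/h.
Shield: 31.0/7.90 = 3.924 half-value layers → attenuation 2^(−3.924) = 0.06588.
Combined: 429.7 × 0.06588 = 28.31 mrem/h.

28.3 mrem/h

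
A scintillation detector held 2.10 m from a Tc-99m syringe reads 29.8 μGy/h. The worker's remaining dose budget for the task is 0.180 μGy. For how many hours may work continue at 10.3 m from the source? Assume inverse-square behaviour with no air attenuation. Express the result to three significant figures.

0.145 h

Applying the 1/r² law, rate at 10.3 m:
29.8 × (2.10/10.3)² = 29.8 × 0.04157 = 1.239 μGy/h.
Stay time = 0.180 μGy ÷ 1.239 μGy/h = 0.1453 h.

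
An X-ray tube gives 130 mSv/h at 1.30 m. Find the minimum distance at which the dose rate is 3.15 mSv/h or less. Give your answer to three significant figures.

Using I₁d₁² = I₂d₂², d₂ = d₁·√(I₁/I₂).
I₁/I₂ = 130/3.15 = 41.27, so d₂ = 1.30 × √41.27 = 8.351 m.

8.35 m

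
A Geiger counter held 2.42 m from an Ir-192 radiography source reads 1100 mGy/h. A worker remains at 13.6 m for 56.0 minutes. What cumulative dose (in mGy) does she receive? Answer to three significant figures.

Since intensity falls as 1/r², rate at 13.6 m:
(2.42/13.6)² = 0.03166, so 1100 × 0.03166 = 34.83 mGy/h.
Dose = rate × time = 34.83 mGy/h × 0.9333 h = 32.51 mGy.

32.5 mGy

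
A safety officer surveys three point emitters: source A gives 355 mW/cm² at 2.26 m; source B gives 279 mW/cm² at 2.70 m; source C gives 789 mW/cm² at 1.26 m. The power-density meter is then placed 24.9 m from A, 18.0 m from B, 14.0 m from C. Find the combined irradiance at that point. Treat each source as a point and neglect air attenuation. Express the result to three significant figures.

Each source contributes Iᵢ·(dᵢ/rᵢ)²; contributions add.
A: 355 × (2.26/24.9)² = 2.924 mW/cm²
B: 279 × (2.70/18.0)² = 6.278 mW/cm²
C: 789 × (1.26/14.0)² = 6.391 mW/cm²
Total = 2.924 + 6.278 + 6.391 = 15.59 mW/cm².

15.6 mW/cm²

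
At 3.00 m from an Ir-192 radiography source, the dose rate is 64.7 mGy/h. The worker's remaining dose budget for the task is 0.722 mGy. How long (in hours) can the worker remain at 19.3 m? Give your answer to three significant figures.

0.462 h

Intensity scales as (d₁/d₂)², so rate at 19.3 m:
64.7 × (3.00/19.3)² = 64.7 × 0.02416 = 1.563 mGy/h.
Stay time = 0.722 mGy ÷ 1.563 mGy/h = 0.4619 h.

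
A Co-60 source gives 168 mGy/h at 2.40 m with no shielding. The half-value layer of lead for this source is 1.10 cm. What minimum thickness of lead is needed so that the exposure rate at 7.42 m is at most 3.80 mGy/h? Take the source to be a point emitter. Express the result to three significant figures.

At 7.42 m, distance alone gives 168 × (2.40/7.42)² = 168 × 0.1046 = 17.57 mGy/h.
Further attenuation needed: 17.57/3.80 = 4.624.
n = log₂(4.624) = 2.209 half-value layers.
Thickness = 2.209 × 1.10 cm = 2.430 cm.

2.43 cm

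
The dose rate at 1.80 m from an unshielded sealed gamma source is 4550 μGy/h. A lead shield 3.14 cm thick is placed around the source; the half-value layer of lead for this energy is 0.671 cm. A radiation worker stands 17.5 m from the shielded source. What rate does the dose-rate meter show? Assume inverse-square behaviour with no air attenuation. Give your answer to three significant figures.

1.88 μGy/h

Distance alone: 4550 × (1.80/17.5)² = 4550 × 0.01058 = 48.14 μGy/h.
Shield: 3.14/0.671 = 4.680 half-value layers → attenuation 2^(−4.680) = 0.03901.
Combined: 48.14 × 0.03901 = 1.878 μGy/h.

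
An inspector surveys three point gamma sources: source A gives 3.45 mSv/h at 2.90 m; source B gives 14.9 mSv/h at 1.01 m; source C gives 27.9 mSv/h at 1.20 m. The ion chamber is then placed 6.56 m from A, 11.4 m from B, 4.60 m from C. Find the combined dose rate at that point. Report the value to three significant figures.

By superposition, sum each source's inverse-square contribution:
A: 3.45 × (2.90/6.56)² = 0.6742 mSv/h
B: 14.9 × (1.01/11.4)² = 0.1170 mSv/h
C: 27.9 × (1.20/4.60)² = 1.899 mSv/h
Total = 0.6742 + 0.1170 + 1.899 = 2.690 mSv/h.

2.69 mSv/h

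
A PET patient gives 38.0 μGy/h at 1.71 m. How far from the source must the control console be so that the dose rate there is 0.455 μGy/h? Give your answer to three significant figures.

15.6 m

Intensity scales as (d₁/d₂)², so d₂ = d₁·√(I₁/I₂).
I₁/I₂ = 38.0/0.455 = 83.52, so d₂ = 1.71 × √83.52 = 15.63 m.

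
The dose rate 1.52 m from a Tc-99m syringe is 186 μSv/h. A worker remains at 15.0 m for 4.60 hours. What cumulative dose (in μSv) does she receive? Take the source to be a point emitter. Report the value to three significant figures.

8.79 μSv

Since intensity falls as 1/r², rate at 15.0 m:
186 × (1.52/15.0)² = 186 × 0.01027 = 1.910 μSv/h.
Dose = rate × time = 1.910 μSv/h × 4.600 h = 8.786 μSv.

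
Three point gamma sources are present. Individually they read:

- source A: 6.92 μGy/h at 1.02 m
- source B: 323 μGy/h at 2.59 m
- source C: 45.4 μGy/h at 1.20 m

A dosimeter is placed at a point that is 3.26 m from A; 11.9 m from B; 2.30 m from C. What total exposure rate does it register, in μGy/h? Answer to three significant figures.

By superposition, sum each source's inverse-square contribution:
A: 6.92 × (1.02/3.26)² = 0.6774 μGy/h
B: 323 × (2.59/11.9)² = 15.30 μGy/h
C: 45.4 × (1.20/2.30)² = 12.36 μGy/h
Total = 0.6774 + 15.30 + 12.36 = 28.34 μGy/h.

28.3 μGy/h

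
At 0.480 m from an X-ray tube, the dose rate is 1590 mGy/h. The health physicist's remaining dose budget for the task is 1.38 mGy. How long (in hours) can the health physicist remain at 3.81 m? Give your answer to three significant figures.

0.0547 h

Intensity scales as (d₁/d₂)², so rate at 3.81 m:
(0.480/3.81)² = 0.01587, so 1590 × 0.01587 = 25.23 mGy/h.
Stay time = 1.38 mGy ÷ 25.23 mGy/h = 0.05470 h.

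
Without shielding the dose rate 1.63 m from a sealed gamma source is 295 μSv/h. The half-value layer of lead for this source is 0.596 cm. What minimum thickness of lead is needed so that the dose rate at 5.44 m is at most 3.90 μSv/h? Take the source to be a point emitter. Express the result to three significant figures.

At 5.44 m, distance alone gives (1.63/5.44)² = 0.08978, so 295 × 0.08978 = 26.49 μSv/h.
Further attenuation needed: 26.49/3.90 = 6.792.
n = log₂(6.792) = 2.764 half-value layers.
Thickness = 2.764 × 0.596 cm = 1.647 cm.

1.65 cm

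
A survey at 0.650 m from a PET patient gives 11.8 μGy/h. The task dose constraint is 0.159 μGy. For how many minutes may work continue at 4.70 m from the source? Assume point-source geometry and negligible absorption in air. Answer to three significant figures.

42.3 min

Using I₁d₁² = I₂d₂², rate at 4.70 m:
(0.650/4.70)² = 0.01913, so 11.8 × 0.01913 = 0.2257 μGy/h.
Stay time = 0.159 μGy ÷ 0.2257 μGy/h = 0.7045 h = 42.27 min.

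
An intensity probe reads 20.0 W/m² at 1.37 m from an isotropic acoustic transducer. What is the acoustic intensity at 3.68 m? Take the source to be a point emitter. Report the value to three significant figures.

By the inverse-square law, the rate at 3.68 m is
20.0 × (1.37/3.68)² = 20.0 × 0.1386 = 2.772 W/m².

2.77 W/m²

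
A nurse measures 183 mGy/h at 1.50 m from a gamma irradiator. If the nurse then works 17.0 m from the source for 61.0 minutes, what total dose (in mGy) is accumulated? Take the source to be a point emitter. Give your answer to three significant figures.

1.45 mGy

Applying the 1/r² law, rate at 17.0 m:
183 × (1.50/17.0)² = 183 × 0.007785 = 1.425 mGy/h.
Dose = rate × time = 1.425 mGy/h × 1.017 h = 1.449 mGy.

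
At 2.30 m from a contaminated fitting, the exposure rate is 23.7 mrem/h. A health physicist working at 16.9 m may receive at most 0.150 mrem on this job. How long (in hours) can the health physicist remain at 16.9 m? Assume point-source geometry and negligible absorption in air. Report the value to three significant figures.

Intensity scales as (d₁/d₂)², so rate at 16.9 m:
(2.30/16.9)² = 0.01852, so 23.7 × 0.01852 = 0.4389 mrem/h.
Stay time = 0.150 mrem ÷ 0.4389 mrem/h = 0.3418 h.

0.342 h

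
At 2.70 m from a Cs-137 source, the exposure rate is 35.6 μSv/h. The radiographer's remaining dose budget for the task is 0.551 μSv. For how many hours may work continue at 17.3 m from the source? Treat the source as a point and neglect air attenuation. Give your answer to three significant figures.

0.635 h

By the inverse-square law, rate at 17.3 m:
35.6 × (2.70/17.3)² = 35.6 × 0.02436 = 0.8672 μSv/h.
Stay time = 0.551 μSv ÷ 0.8672 μSv/h = 0.6354 h.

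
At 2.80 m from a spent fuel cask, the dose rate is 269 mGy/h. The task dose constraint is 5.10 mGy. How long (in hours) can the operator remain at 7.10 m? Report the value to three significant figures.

0.122 h

Using I₁d₁² = I₂d₂², rate at 7.10 m:
269 × (2.80/7.10)² = 269 × 0.1555 = 41.83 mGy/h.
Stay time = 5.10 mGy ÷ 41.83 mGy/h = 0.1219 h.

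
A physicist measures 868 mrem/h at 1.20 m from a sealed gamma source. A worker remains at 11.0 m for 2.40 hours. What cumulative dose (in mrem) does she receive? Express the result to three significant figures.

Intensity scales as (d₁/d₂)², so rate at 11.0 m:
868 × (1.20/11.0)² = 868 × 0.01190 = 10.33 mrem/h.
Dose = rate × time = 10.33 mrem/h × 2.400 h = 24.79 mrem.

24.8 mrem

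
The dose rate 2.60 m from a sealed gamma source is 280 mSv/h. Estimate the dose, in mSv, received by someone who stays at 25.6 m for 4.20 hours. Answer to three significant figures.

Applying the 1/r² law, rate at 25.6 m:
(2.60/25.6)² = 0.01031, so 280 × 0.01031 = 2.887 mSv/h.
Dose = rate × time = 2.887 mSv/h × 4.200 h = 12.13 mSv.

12.1 mSv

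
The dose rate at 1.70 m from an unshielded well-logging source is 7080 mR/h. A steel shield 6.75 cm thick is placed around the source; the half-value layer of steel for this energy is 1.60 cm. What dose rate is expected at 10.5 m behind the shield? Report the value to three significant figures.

9.97 mR/h

Distance alone: 7080 × (1.70/10.5)² = 7080 × 0.02621 = 185.6 mR/h.
Shield: 6.75/1.60 = 4.219 half-value layers → attenuation 2^(−4.219) = 0.05370.
Combined: 185.6 × 0.05370 = 9.967 mR/h.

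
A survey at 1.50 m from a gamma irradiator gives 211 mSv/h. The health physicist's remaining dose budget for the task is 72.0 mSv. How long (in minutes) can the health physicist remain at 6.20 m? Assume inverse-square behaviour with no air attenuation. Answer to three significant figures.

Intensity scales as (d₁/d₂)², so rate at 6.20 m:
211 × (1.50/6.20)² = 211 × 0.05853 = 12.35 mSv/h.
Stay time = 72.0 mSv ÷ 12.35 mSv/h = 5.830 h = 349.8 min.

350 min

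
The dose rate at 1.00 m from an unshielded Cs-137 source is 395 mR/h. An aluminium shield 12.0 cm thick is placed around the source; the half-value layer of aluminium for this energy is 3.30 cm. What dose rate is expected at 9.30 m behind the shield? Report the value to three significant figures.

Distance alone: 395 × (1.00/9.30)² = 395 × 0.01156 = 4.566 mR/h.
Shield: 12.0/3.30 = 3.636 half-value layers → attenuation 2^(−3.636) = 0.08044.
Combined: 4.566 × 0.08044 = 0.3673 mR/h.

0.367 mR/h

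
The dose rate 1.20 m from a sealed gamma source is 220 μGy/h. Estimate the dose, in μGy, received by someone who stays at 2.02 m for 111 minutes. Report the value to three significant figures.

By the inverse-square law, rate at 2.02 m:
(1.20/2.02)² = 0.3529, so 220 × 0.3529 = 77.64 μGy/h.
Dose = rate × time = 77.64 μGy/h × 1.850 h = 143.6 μGy.

144 μGy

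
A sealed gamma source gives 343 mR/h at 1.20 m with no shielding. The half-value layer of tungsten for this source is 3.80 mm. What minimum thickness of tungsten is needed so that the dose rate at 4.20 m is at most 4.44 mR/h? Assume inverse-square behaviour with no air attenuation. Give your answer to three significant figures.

10.1 mm

At 4.20 m, distance alone gives 343 × (1.20/4.20)² = 343 × 0.08163 = 28.00 mR/h.
Further attenuation needed: 28.00/4.44 = 6.306.
n = log₂(6.306) = 2.657 half-value layers.
Thickness = 2.657 × 3.80 mm = 10.10 mm.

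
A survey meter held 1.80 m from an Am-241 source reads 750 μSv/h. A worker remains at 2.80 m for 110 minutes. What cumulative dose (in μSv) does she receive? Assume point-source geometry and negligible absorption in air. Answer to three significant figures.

Applying the 1/r² law, rate at 2.80 m:
(1.80/2.80)² = 0.4133, so 750 × 0.4133 = 310.0 μSv/h.
Dose = rate × time = 310.0 μSv/h × 1.833 h = 568.2 μSv.

568 μSv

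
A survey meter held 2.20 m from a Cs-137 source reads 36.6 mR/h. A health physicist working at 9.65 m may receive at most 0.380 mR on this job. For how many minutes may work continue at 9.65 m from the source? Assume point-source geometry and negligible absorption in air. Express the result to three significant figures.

By the inverse-square law, rate at 9.65 m:
36.6 × (2.20/9.65)² = 36.6 × 0.05197 = 1.902 mR/h.
Stay time = 0.380 mR ÷ 1.902 mR/h = 0.1998 h = 11.99 min.

12.0 min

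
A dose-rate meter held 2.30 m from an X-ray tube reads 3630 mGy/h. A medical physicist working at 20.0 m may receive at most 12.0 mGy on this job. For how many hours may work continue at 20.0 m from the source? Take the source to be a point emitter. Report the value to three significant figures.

0.250 h

Since intensity falls as 1/r², rate at 20.0 m:
(2.30/20.0)² = 0.01322, so 3630 × 0.01322 = 47.99 mGy/h.
Stay time = 12.0 mGy ÷ 47.99 mGy/h = 0.2501 h.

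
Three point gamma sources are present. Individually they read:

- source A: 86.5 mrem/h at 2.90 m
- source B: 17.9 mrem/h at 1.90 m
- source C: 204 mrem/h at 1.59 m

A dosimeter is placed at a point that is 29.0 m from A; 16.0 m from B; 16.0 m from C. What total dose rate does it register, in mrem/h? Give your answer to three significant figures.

3.13 mrem/h

By superposition, sum each source's inverse-square contribution:
A: 86.5 × (2.90/29.0)² = 0.8650 mrem/h
B: 17.9 × (1.90/16.0)² = 0.2524 mrem/h
C: 204 × (1.59/16.0)² = 2.015 mrem/h
Total = 0.8650 + 0.2524 + 2.015 = 3.132 mrem/h.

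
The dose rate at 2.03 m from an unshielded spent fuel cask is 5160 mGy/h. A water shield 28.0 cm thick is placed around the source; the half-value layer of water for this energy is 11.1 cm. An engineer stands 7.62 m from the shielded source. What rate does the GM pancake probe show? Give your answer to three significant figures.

63.7 mGy/h

Distance alone: (2.03/7.62)² = 0.07097, so 5160 × 0.07097 = 366.2 mGy/h.
Shield: 28.0/11.1 = 2.523 half-value layers → attenuation 2^(−2.523) = 0.1740.
Combined: 366.2 × 0.1740 = 63.72 mGy/h.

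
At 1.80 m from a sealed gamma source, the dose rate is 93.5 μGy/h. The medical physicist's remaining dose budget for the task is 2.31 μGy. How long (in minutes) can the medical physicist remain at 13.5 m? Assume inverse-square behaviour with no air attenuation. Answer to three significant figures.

83.4 min

Intensity scales as (d₁/d₂)², so rate at 13.5 m:
(1.80/13.5)² = 0.01778, so 93.5 × 0.01778 = 1.662 μGy/h.
Stay time = 2.31 μGy ÷ 1.662 μGy/h = 1.390 h = 83.40 min.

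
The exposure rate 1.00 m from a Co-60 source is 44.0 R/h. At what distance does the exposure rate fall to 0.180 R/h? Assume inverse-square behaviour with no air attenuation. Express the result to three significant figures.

By the inverse-square law, d₂ = d₁·√(I₁/I₂).
I₁/I₂ = 44.0/0.180 = 244.4, so d₂ = 1.00 × √244.4 = 15.63 m.

15.6 m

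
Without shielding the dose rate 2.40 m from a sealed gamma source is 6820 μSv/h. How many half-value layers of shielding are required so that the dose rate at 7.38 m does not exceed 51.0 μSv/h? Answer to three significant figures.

At 7.38 m, distance alone gives 6820 × (2.40/7.38)² = 6820 × 0.1058 = 721.6 μSv/h.
Further attenuation needed: 721.6/51.0 = 14.15.
n = log₂(14.15) = 3.823 half-value layers.

3.82 half-value layers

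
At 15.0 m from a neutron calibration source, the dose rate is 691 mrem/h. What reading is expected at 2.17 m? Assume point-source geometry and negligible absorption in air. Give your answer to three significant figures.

By the inverse-square law, the rate at 2.17 m is
691 × (15.0/2.17)² = 691 × 47.78 = 33020 mrem/h.

33000 mrem/h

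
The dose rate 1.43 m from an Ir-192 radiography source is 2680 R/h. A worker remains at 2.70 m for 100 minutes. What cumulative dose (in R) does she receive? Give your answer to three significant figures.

1250 R

By the inverse-square law, rate at 2.70 m:
2680 × (1.43/2.70)² = 2680 × 0.2805 = 751.7 R/h.
Dose = rate × time = 751.7 R/h × 1.667 h = 1253 R.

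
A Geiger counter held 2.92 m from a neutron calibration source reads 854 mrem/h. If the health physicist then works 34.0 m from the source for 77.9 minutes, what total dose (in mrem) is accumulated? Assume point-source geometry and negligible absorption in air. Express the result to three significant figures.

8.18 mrem

Using I₁d₁² = I₂d₂², rate at 34.0 m:
(2.92/34.0)² = 0.007376, so 854 × 0.007376 = 6.299 mrem/h.
Dose = rate × time = 6.299 mrem/h × 1.298 h = 8.176 mrem.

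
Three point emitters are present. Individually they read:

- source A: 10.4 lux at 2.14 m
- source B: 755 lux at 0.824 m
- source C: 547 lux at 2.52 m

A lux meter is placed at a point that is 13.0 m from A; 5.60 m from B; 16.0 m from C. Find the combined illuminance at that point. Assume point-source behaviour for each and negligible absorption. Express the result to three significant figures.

Each source contributes Iᵢ·(dᵢ/rᵢ)²; contributions add.
A: 10.4 × (2.14/13.0)² = 0.2818 lux
B: 755 × (0.824/5.60)² = 16.35 lux
C: 547 × (2.52/16.0)² = 13.57 lux
Total = 0.2818 + 16.35 + 13.57 = 30.20 lux.

30.2 lux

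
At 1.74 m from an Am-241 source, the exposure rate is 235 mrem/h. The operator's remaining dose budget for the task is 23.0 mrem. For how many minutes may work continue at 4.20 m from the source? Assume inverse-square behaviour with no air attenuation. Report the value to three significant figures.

34.2 min

Applying the 1/r² law, rate at 4.20 m:
235 × (1.74/4.20)² = 235 × 0.1716 = 40.33 mrem/h.
Stay time = 23.0 mrem ÷ 40.33 mrem/h = 0.5703 h = 34.22 min.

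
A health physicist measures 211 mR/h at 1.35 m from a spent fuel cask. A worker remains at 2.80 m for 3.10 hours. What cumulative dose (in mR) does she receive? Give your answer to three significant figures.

152 mR

Intensity scales as (d₁/d₂)², so rate at 2.80 m:
211 × (1.35/2.80)² = 211 × 0.2325 = 49.06 mR/h.
Dose = rate × time = 49.06 mR/h × 3.100 h = 152.1 mR.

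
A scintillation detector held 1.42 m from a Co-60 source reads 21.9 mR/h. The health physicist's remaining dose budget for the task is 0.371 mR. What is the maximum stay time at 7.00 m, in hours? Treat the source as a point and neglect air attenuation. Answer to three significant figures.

Intensity scales as (d₁/d₂)², so rate at 7.00 m:
21.9 × (1.42/7.00)² = 21.9 × 0.04115 = 0.9012 mR/h.
Stay time = 0.371 mR ÷ 0.9012 mR/h = 0.4117 h.

0.412 h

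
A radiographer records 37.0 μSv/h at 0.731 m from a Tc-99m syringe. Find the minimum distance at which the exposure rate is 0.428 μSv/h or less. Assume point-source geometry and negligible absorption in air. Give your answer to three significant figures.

Since intensity falls as 1/r², d₂ = d₁·√(I₁/I₂).
I₁/I₂ = 37.0/0.428 = 86.45, so d₂ = 0.731 × √86.45 = 6.797 m.

6.80 m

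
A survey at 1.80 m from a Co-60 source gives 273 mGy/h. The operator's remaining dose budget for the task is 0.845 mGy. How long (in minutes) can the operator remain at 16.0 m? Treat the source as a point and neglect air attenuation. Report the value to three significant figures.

14.7 min

Applying the 1/r² law, rate at 16.0 m:
(1.80/16.0)² = 0.01266, so 273 × 0.01266 = 3.456 mGy/h.
Stay time = 0.845 mGy ÷ 3.456 mGy/h = 0.2445 h = 14.67 min.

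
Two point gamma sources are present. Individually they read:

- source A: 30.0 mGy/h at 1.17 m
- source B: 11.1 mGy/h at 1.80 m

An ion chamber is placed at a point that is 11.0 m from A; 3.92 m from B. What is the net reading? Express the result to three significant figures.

By superposition, sum each source's inverse-square contribution:
A: 30.0 × (1.17/11.0)² = 0.3394 mGy/h
B: 11.1 × (1.80/3.92)² = 2.340 mGy/h
Total = 0.3394 + 2.340 = 2.679 mGy/h.

2.68 mGy/h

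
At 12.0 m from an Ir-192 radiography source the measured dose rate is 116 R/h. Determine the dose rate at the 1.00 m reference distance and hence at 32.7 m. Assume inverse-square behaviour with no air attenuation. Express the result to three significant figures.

16700 R/h; 15.6 R/h

Since intensity falls as 1/r²,
At 1.00 m: 116 × (12.0/1.00)² = 116 × 144.0 = 16700 R/h
At 32.7 m: (1.00/32.7)² = 0.0009352, so 16700 × 0.0009352 = 15.62 R/h.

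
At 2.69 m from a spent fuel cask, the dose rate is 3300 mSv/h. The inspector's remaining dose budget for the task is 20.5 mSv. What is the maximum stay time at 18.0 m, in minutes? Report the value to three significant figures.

Applying the 1/r² law, rate at 18.0 m:
3300 × (2.69/18.0)² = 3300 × 0.02233 = 73.69 mSv/h.
Stay time = 20.5 mSv ÷ 73.69 mSv/h = 0.2782 h = 16.69 min.

16.7 min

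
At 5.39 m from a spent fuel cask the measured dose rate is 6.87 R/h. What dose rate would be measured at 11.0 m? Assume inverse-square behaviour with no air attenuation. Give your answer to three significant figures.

1.65 R/h

Using I₁d₁² = I₂d₂², scaling from 5.39 m to 11.0 m:
6.87 × (5.39/11.0)² = 6.87 × 0.2401 = 1.649 R/h.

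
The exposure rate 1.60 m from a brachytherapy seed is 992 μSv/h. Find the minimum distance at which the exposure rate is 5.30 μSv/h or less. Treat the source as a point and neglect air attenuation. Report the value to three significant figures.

21.9 m

Using I₁d₁² = I₂d₂², d₂ = d₁·√(I₁/I₂).
I₁/I₂ = 992/5.30 = 187.2, so d₂ = 1.60 × √187.2 = 21.89 m.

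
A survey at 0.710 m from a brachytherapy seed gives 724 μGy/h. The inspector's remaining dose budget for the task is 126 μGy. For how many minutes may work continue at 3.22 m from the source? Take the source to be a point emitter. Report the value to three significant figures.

Applying the 1/r² law, rate at 3.22 m:
(0.710/3.22)² = 0.04862, so 724 × 0.04862 = 35.20 μGy/h.
Stay time = 126 μGy ÷ 35.20 μGy/h = 3.580 h = 214.8 min.

215 min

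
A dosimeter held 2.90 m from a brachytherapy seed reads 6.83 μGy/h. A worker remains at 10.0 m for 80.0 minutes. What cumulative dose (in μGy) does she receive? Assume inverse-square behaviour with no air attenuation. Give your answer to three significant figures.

Since intensity falls as 1/r², rate at 10.0 m:
6.83 × (2.90/10.0)² = 6.83 × 0.08410 = 0.5744 μGy/h.
Dose = rate × time = 0.5744 μGy/h × 1.333 h = 0.7657 μGy.

0.766 μGy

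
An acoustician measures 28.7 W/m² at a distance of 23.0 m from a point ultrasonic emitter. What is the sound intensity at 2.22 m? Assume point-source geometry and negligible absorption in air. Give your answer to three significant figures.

By the inverse-square law, the rate at 2.22 m is
(23.0/2.22)² = 107.3, so 28.7 × 107.3 = 3080 W/m².

3080 W/m²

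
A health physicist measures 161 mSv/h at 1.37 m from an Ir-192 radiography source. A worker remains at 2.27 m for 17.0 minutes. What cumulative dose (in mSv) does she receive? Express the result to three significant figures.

Using I₁d₁² = I₂d₂², rate at 2.27 m:
161 × (1.37/2.27)² = 161 × 0.3642 = 58.64 mSv/h.
Dose = rate × time = 58.64 mSv/h × 0.2833 h = 16.61 mSv.

16.6 mSv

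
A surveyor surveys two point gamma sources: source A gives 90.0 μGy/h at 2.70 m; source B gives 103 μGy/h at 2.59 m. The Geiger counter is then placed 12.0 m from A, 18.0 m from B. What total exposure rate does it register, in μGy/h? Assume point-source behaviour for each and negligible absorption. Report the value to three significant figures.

Each source contributes Iᵢ·(dᵢ/rᵢ)²; contributions add.
A: 90.0 × (2.70/12.0)² = 4.556 μGy/h
B: 103 × (2.59/18.0)² = 2.133 μGy/h
Total = 4.556 + 2.133 = 6.689 μGy/h.

6.69 μGy/h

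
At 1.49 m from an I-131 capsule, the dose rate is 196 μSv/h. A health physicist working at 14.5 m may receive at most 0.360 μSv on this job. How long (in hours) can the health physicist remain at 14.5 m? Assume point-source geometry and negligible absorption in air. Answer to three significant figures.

Intensity scales as (d₁/d₂)², so rate at 14.5 m:
(1.49/14.5)² = 0.01056, so 196 × 0.01056 = 2.070 μSv/h.
Stay time = 0.360 μSv ÷ 2.070 μSv/h = 0.1739 h.

0.174 h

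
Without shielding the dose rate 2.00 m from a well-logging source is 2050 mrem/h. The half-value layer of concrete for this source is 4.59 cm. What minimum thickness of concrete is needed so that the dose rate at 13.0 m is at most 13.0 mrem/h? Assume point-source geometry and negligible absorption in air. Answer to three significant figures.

At 13.0 m, distance alone gives (2.00/13.0)² = 0.02367, so 2050 × 0.02367 = 48.52 mrem/h.
Further attenuation needed: 48.52/13.0 = 3.732.
n = log₂(3.732) = 1.900 half-value layers.
Thickness = 1.900 × 4.59 cm = 8.721 cm.

8.72 cm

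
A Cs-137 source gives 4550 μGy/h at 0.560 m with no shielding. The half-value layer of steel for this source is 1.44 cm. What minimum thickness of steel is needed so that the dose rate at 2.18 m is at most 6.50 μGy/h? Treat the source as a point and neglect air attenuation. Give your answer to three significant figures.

At 2.18 m, distance alone gives 4550 × (0.560/2.18)² = 4550 × 0.06599 = 300.3 μGy/h.
Further attenuation needed: 300.3/6.50 = 46.20.
n = log₂(46.20) = 5.530 half-value layers.
Thickness = 5.530 × 1.44 cm = 7.963 cm.

7.96 cm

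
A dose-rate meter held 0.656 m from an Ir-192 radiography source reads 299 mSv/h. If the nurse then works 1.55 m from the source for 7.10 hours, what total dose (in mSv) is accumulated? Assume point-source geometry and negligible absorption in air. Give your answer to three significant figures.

Using I₁d₁² = I₂d₂², rate at 1.55 m:
299 × (0.656/1.55)² = 299 × 0.1791 = 53.55 mSv/h.
Dose = rate × time = 53.55 mSv/h × 7.100 h = 380.2 mSv.

380 mSv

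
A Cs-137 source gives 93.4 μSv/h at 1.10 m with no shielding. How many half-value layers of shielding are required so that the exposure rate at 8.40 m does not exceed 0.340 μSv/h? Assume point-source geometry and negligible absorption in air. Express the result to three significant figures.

At 8.40 m, distance alone gives 93.4 × (1.10/8.40)² = 93.4 × 0.01715 = 1.602 μSv/h.
Further attenuation needed: 1.602/0.340 = 4.712.
n = log₂(4.712) = 2.236 half-value layers.

2.24 half-value layers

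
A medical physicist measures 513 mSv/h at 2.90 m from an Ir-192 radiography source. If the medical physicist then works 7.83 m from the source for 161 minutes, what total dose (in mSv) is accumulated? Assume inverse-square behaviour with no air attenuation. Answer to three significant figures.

Applying the 1/r² law, rate at 7.83 m:
513 × (2.90/7.83)² = 513 × 0.1372 = 70.38 mSv/h.
Dose = rate × time = 70.38 mSv/h × 2.683 h = 188.8 mSv.

189 mSv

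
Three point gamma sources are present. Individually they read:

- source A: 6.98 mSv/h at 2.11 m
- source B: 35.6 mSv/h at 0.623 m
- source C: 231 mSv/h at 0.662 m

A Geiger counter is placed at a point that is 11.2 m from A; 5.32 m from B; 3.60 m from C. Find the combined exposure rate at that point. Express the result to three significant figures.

Each source contributes Iᵢ·(dᵢ/rᵢ)²; contributions add.
A: 6.98 × (2.11/11.2)² = 0.2477 mSv/h
B: 35.6 × (0.623/5.32)² = 0.4882 mSv/h
C: 231 × (0.662/3.60)² = 7.811 mSv/h
Total = 0.2477 + 0.4882 + 7.811 = 8.547 mSv/h.

8.55 mSv/h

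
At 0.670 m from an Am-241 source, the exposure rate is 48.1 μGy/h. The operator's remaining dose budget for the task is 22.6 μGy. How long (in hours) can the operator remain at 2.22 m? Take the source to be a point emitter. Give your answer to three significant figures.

Since intensity falls as 1/r², rate at 2.22 m:
48.1 × (0.670/2.22)² = 48.1 × 0.09108 = 4.381 μGy/h.
Stay time = 22.6 μGy ÷ 4.381 μGy/h = 5.159 h.

5.16 h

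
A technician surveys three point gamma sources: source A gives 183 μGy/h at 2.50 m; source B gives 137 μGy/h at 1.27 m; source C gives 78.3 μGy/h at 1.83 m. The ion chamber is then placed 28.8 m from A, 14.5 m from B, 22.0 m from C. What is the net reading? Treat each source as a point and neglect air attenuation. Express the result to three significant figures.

2.97 μGy/h

By superposition, sum each source's inverse-square contribution:
A: 183 × (2.50/28.8)² = 1.379 μGy/h
B: 137 × (1.27/14.5)² = 1.051 μGy/h
C: 78.3 × (1.83/22.0)² = 0.5418 μGy/h
Total = 1.379 + 1.051 + 0.5418 = 2.972 μGy/h.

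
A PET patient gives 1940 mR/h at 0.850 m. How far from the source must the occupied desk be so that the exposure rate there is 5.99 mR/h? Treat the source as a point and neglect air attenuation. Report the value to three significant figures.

15.3 m

Intensity scales as (d₁/d₂)², so d₂ = d₁·√(I₁/I₂).
I₁/I₂ = 1940/5.99 = 323.9, so d₂ = 0.850 × √323.9 = 15.30 m.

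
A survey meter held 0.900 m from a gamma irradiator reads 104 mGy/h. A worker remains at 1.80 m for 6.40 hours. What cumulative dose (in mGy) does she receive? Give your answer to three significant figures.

By the inverse-square law, rate at 1.80 m:
(0.900/1.80)² = 0.2500, so 104 × 0.2500 = 26.00 mGy/h.
Dose = rate × time = 26.00 mGy/h × 6.400 h = 166.4 mGy.

166 mGy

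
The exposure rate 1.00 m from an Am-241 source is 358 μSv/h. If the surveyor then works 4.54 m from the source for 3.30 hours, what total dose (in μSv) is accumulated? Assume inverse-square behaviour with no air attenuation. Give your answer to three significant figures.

57.3 μSv

Since intensity falls as 1/r², rate at 4.54 m:
(1.00/4.54)² = 0.04852, so 358 × 0.04852 = 17.37 μSv/h.
Dose = rate × time = 17.37 μSv/h × 3.300 h = 57.32 μSv.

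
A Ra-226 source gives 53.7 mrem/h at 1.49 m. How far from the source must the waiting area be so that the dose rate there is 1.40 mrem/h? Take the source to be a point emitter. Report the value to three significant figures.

Since intensity falls as 1/r², d₂ = d₁·√(I₁/I₂).
I₁/I₂ = 53.7/1.40 = 38.36, so d₂ = 1.49 × √38.36 = 9.228 m.

9.23 m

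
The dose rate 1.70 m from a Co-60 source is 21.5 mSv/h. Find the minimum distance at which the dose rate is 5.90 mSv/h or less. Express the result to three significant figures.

3.25 m

Since intensity falls as 1/r², d₂ = d₁·√(I₁/I₂).
I₁/I₂ = 21.5/5.90 = 3.644, so d₂ = 1.70 × √3.644 = 3.245 m.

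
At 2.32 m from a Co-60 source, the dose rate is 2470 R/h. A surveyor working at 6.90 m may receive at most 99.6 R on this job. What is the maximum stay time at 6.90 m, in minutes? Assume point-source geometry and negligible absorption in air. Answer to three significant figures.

21.4 min

Using I₁d₁² = I₂d₂², rate at 6.90 m:
2470 × (2.32/6.90)² = 2470 × 0.1131 = 279.4 R/h.
Stay time = 99.6 R ÷ 279.4 R/h = 0.3565 h = 21.39 min.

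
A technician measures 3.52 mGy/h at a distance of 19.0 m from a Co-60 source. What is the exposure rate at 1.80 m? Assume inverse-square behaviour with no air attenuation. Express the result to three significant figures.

392 mGy/h

Intensity scales as (d₁/d₂)², so the rate at 1.80 m is
3.52 × (19.0/1.80)² = 3.52 × 111.4 = 392.1 mGy/h.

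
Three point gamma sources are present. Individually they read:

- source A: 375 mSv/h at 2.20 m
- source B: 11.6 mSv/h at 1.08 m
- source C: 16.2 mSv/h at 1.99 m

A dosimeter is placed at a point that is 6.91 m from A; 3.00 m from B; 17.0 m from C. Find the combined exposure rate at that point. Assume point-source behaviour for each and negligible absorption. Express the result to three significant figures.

Each source contributes Iᵢ·(dᵢ/rᵢ)²; contributions add.
A: 375 × (2.20/6.91)² = 38.01 mSv/h
B: 11.6 × (1.08/3.00)² = 1.503 mSv/h
C: 16.2 × (1.99/17.0)² = 0.2220 mSv/h
Total = 38.01 + 1.503 + 0.2220 = 39.73 mSv/h.

39.7 mSv/h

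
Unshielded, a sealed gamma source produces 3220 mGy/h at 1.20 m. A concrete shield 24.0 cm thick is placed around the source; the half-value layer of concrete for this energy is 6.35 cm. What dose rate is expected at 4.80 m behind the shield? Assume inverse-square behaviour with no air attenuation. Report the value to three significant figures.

Distance alone: 3220 × (1.20/4.80)² = 3220 × 0.06250 = 201.2 mGy/h.
Shield: 24.0/6.35 = 3.780 half-value layers → attenuation 2^(−3.780) = 0.07280.
Combined: 201.2 × 0.07280 = 14.65 mGy/h.

14.7 mGy/h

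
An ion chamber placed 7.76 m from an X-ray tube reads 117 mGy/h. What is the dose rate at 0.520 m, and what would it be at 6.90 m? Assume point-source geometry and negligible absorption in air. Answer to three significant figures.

26100 mGy/h; 148 mGy/h

Using I₁d₁² = I₂d₂²,
At 0.520 m: (7.76/0.520)² = 222.7, so 117 × 222.7 = 26060 mGy/h
At 6.90 m: 26060 × (0.520/6.90)² = 26060 × 0.005679 = 148.0 mGy/h.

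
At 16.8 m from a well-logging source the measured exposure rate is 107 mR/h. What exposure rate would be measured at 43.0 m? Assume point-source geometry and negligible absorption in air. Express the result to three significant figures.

16.3 mR/h

By the inverse-square law, scaling from 16.8 m to 43.0 m:
107 × (16.8/43.0)² = 107 × 0.1526 = 16.33 mR/h.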